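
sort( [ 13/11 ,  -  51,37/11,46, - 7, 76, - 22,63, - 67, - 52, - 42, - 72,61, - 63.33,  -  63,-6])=[ - 72,-67,  -  63.33,  -  63 , - 52, - 51,- 42 ,  -  22, - 7,  -  6 , 13/11,37/11,46 , 61,63, 76 ] 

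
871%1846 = 871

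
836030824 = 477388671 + 358642153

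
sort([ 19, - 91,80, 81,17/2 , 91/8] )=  [ - 91, 17/2, 91/8, 19, 80,  81] 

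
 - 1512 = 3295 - 4807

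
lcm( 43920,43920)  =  43920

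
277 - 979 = - 702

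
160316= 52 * 3083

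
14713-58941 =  - 44228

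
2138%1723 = 415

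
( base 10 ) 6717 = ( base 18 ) 12d3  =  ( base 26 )9O9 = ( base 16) 1a3d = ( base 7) 25404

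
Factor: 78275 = 5^2*31^1*101^1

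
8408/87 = 96  +  56/87 = 96.64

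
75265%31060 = 13145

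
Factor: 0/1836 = 0 = 0^1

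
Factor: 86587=86587^1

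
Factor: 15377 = 15377^1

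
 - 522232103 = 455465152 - 977697255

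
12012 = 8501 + 3511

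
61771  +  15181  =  76952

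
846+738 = 1584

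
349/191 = 1 + 158/191 = 1.83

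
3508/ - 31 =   -  3508/31= -113.16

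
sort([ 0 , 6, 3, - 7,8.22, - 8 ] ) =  [ - 8,-7,0, 3, 6, 8.22]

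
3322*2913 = 9676986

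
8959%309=307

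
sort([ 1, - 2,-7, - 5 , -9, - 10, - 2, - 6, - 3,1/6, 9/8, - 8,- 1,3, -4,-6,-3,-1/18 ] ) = [ - 10,-9, - 8,-7, - 6, - 6, - 5, - 4,- 3, - 3 , - 2, - 2, -1, - 1/18,1/6,1,9/8,3]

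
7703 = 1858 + 5845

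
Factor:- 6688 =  - 2^5*11^1*19^1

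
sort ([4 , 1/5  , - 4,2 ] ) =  [ - 4, 1/5,2,4] 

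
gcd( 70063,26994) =1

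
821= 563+258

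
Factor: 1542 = 2^1*3^1 * 257^1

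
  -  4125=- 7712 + 3587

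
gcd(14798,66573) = 1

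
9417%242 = 221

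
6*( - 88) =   -  528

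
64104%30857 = 2390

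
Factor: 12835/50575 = 151/595 = 5^( - 1 )*7^ ( - 1)*17^( - 1)*151^1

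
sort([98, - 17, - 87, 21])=[ - 87,-17, 21,98 ] 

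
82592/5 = 16518 + 2/5 = 16518.40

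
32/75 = 32/75 = 0.43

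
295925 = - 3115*(- 95 )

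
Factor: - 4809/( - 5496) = 7/8 = 2^ (-3 )*7^1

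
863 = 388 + 475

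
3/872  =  3/872=   0.00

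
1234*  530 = 654020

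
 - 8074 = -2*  4037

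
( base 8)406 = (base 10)262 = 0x106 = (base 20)d2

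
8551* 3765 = 32194515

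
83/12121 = 83/12121 = 0.01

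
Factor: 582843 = 3^1* 23^1 * 8447^1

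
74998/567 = 10714/81 = 132.27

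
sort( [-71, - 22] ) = [ - 71,-22]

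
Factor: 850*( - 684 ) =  - 2^3 * 3^2* 5^2*17^1*19^1 = - 581400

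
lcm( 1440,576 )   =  2880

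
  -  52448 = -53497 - -1049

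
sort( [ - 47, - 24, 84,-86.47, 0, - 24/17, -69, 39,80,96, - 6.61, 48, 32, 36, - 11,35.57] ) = [ - 86.47, - 69, - 47, - 24, - 11, - 6.61, - 24/17,0, 32,  35.57,36,39, 48, 80,84, 96] 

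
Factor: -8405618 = - 2^1*13^1*113^1*2861^1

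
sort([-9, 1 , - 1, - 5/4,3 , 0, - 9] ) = [-9, - 9  ,  -  5/4, - 1 , 0, 1,  3] 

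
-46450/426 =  - 23225/213 = - 109.04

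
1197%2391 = 1197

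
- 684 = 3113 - 3797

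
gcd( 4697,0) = 4697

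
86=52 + 34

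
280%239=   41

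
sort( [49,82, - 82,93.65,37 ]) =[-82, 37, 49, 82,93.65]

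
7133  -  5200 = 1933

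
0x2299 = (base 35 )782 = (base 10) 8857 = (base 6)105001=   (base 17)1db0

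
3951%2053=1898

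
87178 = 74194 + 12984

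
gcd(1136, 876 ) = 4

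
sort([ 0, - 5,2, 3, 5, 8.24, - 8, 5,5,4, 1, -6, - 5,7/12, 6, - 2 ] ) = [ - 8,  -  6, - 5,-5,-2, 0,7/12, 1, 2, 3 , 4,5, 5, 5, 6, 8.24]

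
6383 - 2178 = 4205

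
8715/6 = 2905/2 = 1452.50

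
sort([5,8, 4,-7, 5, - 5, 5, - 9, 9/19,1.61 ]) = [ - 9 , - 7 , - 5, 9/19,1.61,4 , 5, 5,  5, 8]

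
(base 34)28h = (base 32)2h9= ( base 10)2601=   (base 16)A29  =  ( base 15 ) b86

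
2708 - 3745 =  - 1037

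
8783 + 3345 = 12128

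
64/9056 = 2/283 = 0.01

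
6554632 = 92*71246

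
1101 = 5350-4249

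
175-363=-188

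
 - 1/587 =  - 1/587 = -0.00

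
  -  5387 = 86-5473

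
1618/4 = 404 + 1/2= 404.50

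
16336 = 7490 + 8846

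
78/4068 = 13/678 = 0.02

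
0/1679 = 0 = 0.00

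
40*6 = 240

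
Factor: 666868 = 2^2*293^1 * 569^1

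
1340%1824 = 1340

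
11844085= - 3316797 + 15160882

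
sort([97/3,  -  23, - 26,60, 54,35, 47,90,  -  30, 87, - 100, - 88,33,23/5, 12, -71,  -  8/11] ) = [ - 100,- 88, - 71 , - 30 , - 26, -23,  -  8/11, 23/5,12,  97/3, 33, 35,47 , 54, 60, 87 , 90] 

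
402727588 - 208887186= 193840402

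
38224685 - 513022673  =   - 474797988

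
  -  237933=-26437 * 9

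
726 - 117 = 609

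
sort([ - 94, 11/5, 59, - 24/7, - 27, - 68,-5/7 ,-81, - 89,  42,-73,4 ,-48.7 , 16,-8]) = [  -  94, - 89, - 81, - 73,  -  68,- 48.7, - 27, - 8,-24/7,-5/7, 11/5, 4, 16, 42, 59]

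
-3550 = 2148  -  5698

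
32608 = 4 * 8152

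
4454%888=14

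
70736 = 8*8842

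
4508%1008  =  476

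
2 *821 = 1642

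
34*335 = 11390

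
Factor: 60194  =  2^1*30097^1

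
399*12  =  4788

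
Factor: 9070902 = 2^1*3^2 *503939^1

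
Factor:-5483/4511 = - 13^( - 1)*347^( - 1 )*5483^1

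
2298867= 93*24719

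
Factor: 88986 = 2^1* 3^1 * 14831^1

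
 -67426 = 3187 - 70613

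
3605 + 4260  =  7865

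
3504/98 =35 + 37/49 = 35.76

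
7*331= 2317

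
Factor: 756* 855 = 2^2*3^5 * 5^1*7^1 *19^1 = 646380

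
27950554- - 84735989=112686543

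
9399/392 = 23+383/392 = 23.98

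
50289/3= 16763 = 16763.00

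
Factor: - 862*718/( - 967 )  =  2^2 * 359^1 * 431^1 * 967^(-1)=618916/967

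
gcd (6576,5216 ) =16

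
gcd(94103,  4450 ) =1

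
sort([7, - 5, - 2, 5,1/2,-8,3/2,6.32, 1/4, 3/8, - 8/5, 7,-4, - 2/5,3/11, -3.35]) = [ - 8, - 5, - 4, - 3.35, - 2,-8/5, - 2/5,1/4, 3/11,  3/8,1/2,3/2,5, 6.32, 7, 7]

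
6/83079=2/27693=0.00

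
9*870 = 7830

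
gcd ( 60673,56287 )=731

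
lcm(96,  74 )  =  3552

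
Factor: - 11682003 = - 3^1*3894001^1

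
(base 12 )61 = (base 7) 133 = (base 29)2f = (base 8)111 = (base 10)73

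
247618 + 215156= 462774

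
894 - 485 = 409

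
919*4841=4448879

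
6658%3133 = 392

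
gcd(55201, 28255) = 1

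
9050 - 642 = 8408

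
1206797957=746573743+460224214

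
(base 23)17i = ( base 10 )708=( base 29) oc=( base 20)1f8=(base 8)1304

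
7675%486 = 385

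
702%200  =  102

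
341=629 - 288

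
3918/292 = 13 + 61/146 = 13.42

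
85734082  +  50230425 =135964507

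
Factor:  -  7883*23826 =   -  2^1  *  3^1*11^1 *19^2 * 7883^1 = -187820358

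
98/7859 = 98/7859 = 0.01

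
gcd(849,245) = 1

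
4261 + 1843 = 6104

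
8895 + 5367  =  14262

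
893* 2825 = 2522725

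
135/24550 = 27/4910 = 0.01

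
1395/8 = 174  +  3/8 = 174.38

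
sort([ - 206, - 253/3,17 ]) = [ - 206,-253/3,17]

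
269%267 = 2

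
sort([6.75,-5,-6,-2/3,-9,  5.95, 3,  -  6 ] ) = [ - 9, - 6, - 6,- 5, - 2/3, 3 , 5.95,6.75] 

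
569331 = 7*81333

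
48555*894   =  43408170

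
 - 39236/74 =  - 531 + 29/37=- 530.22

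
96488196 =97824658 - 1336462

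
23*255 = 5865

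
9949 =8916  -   - 1033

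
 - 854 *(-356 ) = 304024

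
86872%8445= 2422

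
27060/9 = 9020/3 = 3006.67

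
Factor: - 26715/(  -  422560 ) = 2^( - 5)*3^1*13^1*19^ ( - 1 ) * 137^1*139^(-1 ) = 5343/84512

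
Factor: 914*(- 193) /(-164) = 88201/82 = 2^( -1)*41^( - 1)*193^1*457^1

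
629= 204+425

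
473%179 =115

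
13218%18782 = 13218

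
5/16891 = 5/16891 = 0.00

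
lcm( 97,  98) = 9506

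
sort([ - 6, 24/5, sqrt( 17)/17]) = [ - 6, sqrt ( 17)/17, 24/5]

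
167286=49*3414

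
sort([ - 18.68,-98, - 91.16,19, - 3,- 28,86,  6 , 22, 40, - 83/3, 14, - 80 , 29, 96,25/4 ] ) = [ - 98, -91.16, - 80,-28, - 83/3,-18.68,  -  3, 6, 25/4,14 , 19,22 , 29, 40, 86, 96 ] 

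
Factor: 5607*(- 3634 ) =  - 2^1*3^2*7^1*23^1*79^1*89^1 = - 20375838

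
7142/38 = 3571/19 = 187.95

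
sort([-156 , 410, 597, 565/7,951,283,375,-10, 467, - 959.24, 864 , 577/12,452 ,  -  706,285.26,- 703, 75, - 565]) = [ - 959.24,-706, - 703, - 565, - 156, - 10, 577/12, 75, 565/7, 283,285.26,375,  410  ,  452, 467,597 , 864,951]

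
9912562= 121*81922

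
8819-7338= 1481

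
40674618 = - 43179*(- 942)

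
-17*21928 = -372776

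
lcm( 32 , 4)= 32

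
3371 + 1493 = 4864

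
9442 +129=9571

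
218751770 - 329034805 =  - 110283035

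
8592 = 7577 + 1015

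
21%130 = 21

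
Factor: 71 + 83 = 2^1*7^1*11^1 = 154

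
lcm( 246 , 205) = 1230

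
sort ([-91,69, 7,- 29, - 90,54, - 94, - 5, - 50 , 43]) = [ - 94, - 91,-90, - 50, - 29, - 5,7, 43,  54, 69 ]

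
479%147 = 38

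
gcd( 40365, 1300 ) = 65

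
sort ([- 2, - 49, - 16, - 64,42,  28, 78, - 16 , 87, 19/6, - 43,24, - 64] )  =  [ - 64, - 64, - 49, - 43,-16, - 16,-2,19/6,24,  28,42, 78 , 87 ] 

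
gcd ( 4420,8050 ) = 10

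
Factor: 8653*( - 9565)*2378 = - 196817417210=- 2^1*5^1* 17^1*29^1*41^1 *509^1*1913^1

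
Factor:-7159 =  - 7159^1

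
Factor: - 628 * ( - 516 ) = 324048 = 2^4*3^1 * 43^1 *157^1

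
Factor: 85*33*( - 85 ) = - 238425 = - 3^1*5^2*11^1*17^2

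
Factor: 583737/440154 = 931/702 = 2^( - 1 )*3^( - 3 ) *7^2*13^( - 1)*19^1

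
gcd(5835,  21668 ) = 1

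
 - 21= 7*( - 3 )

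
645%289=67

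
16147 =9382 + 6765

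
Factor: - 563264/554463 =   -  2^6*3^ (-2 )*7^ ( - 1) = -64/63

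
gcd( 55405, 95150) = 5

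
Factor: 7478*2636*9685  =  2^3*5^1* 13^1*149^1*659^1 * 3739^1 = 190910797480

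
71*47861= 3398131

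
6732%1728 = 1548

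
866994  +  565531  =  1432525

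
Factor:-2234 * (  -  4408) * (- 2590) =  - 2^5 *5^1*7^1*19^1*29^1*37^1*1117^1 = - 25504952480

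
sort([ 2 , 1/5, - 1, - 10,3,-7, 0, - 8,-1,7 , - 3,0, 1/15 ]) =[ - 10, - 8, - 7,  -  3,  -  1,-1, 0, 0,1/15, 1/5,2,3,  7 ]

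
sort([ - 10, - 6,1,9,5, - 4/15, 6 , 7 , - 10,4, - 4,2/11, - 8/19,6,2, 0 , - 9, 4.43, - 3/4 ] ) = [ - 10 , - 10, - 9, -6, - 4, - 3/4, - 8/19,-4/15,0,2/11,1,2,4,4.43, 5,6,6, 7,9]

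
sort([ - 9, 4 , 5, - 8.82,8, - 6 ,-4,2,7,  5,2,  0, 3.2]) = [ - 9,-8.82, - 6 , - 4, 0,2,  2,  3.2, 4,5,5, 7,8] 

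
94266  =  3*31422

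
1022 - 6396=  - 5374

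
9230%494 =338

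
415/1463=415/1463 = 0.28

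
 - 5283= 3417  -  8700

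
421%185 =51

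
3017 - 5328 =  - 2311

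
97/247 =97/247 =0.39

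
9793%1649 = 1548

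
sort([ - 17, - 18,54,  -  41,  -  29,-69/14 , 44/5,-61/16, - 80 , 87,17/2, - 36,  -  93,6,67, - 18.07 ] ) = [ - 93, - 80, - 41,  -  36 ,-29, - 18.07,-18, - 17,- 69/14 , - 61/16 , 6,17/2, 44/5,54, 67,87 ] 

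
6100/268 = 1525/67 = 22.76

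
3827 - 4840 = -1013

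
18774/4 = 9387/2  =  4693.50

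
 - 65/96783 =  - 1 + 96718/96783 = - 0.00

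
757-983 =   -  226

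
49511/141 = 49511/141 = 351.14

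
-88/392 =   -  11/49= -  0.22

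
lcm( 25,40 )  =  200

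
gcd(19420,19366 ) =2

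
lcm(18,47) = 846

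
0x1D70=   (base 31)7Q3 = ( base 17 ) 1915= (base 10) 7536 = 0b1110101110000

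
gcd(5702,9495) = 1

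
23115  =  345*67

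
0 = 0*328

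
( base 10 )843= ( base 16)34b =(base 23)1DF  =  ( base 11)6A7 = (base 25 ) 18i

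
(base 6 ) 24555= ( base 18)b5h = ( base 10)3671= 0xE57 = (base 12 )215B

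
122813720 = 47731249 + 75082471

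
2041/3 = 680 + 1/3 = 680.33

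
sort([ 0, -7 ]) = [ - 7,0]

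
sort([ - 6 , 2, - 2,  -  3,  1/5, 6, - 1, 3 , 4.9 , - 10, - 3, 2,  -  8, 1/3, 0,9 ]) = [ - 10, - 8, -6,  -  3,-3, - 2, - 1, 0,  1/5,1/3, 2, 2,3, 4.9, 6, 9] 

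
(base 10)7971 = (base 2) 1111100100011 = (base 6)100523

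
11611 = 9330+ 2281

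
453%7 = 5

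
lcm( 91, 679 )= 8827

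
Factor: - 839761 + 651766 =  - 187995  =  - 3^1*5^1  *83^1*151^1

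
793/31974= 793/31974= 0.02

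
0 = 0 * 68477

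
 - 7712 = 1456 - 9168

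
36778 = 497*74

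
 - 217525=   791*( - 275 )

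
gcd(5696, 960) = 64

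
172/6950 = 86/3475  =  0.02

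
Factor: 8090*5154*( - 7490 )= - 312301991400=- 2^3*3^1 * 5^2*7^1*107^1 * 809^1*859^1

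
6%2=0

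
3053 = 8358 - 5305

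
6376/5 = 6376/5 = 1275.20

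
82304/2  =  41152 = 41152.00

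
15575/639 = 15575/639 = 24.37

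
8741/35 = 8741/35 = 249.74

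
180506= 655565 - 475059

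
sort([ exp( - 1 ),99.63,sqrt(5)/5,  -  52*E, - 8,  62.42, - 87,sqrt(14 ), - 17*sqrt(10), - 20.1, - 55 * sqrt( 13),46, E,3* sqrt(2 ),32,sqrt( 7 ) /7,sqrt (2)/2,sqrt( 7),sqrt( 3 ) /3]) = [ - 55*sqrt( 13 ), - 52*E ,- 87, - 17*sqrt( 10), - 20.1, - 8,exp( - 1), sqrt( 7 ) /7, sqrt( 5 ) /5, sqrt (3) /3,sqrt( 2) /2,sqrt( 7), E, sqrt (14 ),3  *  sqrt(2 ),32, 46,62.42,99.63 ] 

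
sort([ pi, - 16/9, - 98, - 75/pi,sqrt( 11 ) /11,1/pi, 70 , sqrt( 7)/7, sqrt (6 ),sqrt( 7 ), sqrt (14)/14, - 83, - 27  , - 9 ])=[ - 98, - 83, -27, - 75/pi,- 9, - 16/9, sqrt ( 14)/14,sqrt(11 )/11,1/pi,sqrt( 7 )/7,sqrt( 6),sqrt ( 7),  pi, 70] 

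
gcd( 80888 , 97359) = 1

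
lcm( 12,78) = 156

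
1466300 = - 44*(-33325) 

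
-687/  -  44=15 + 27/44 = 15.61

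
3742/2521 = 1 + 1221/2521 =1.48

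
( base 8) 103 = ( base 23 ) 2l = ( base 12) 57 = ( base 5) 232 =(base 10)67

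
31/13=31/13 = 2.38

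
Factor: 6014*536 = 3223504 =2^4*31^1*67^1*97^1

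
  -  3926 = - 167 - 3759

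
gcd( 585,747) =9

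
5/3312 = 5/3312 = 0.00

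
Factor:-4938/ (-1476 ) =823/246 = 2^( - 1 ) *3^(-1) * 41^(-1)*823^1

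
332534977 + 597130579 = 929665556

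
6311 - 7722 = -1411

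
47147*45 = 2121615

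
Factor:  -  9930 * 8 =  - 79440 =-2^4* 3^1*5^1 * 331^1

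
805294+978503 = 1783797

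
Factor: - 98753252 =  - 2^2 * 13^1 * 1899101^1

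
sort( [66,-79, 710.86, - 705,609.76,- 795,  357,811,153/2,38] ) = [  -  795, - 705, -79, 38, 66 , 153/2,357, 609.76,  710.86, 811]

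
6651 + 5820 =12471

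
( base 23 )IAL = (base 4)2120231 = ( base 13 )45AA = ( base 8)23055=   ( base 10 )9773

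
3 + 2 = 5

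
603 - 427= 176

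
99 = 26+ 73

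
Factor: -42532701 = - 3^1*307^1*46181^1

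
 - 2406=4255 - 6661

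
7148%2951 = 1246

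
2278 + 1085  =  3363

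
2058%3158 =2058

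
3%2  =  1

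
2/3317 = 2/3317 =0.00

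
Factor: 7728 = 2^4 * 3^1 * 7^1*23^1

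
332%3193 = 332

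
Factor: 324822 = 2^1*3^1* 43^1*1259^1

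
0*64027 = 0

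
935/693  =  85/63 =1.35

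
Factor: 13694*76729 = 1050726926 = 2^1*41^1*167^1*277^2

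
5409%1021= 304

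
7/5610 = 7/5610 = 0.00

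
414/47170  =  207/23585=0.01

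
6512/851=176/23 = 7.65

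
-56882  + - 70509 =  -127391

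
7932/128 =1983/32 =61.97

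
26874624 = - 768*( - 34993)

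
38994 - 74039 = - 35045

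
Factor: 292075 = 5^2*7^1*1669^1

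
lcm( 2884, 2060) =14420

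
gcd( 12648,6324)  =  6324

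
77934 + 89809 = 167743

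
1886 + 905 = 2791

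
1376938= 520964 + 855974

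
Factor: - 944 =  - 2^4*59^1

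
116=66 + 50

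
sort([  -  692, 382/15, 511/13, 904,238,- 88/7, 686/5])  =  [  -  692, - 88/7,382/15, 511/13, 686/5,  238,904]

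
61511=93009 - 31498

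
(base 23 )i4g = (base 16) 259e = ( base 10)9630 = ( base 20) 141a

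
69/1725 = 1/25=0.04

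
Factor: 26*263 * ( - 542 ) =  - 2^2*13^1*263^1*271^1=- 3706196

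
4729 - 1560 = 3169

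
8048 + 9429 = 17477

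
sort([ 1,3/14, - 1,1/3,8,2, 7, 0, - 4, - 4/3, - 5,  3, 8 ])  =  [ - 5,-4, - 4/3, - 1,0, 3/14, 1/3, 1,2, 3, 7, 8,  8 ]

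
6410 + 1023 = 7433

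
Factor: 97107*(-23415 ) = - 2273760405 = - 3^2*5^1*  7^1*223^1 * 32369^1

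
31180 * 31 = 966580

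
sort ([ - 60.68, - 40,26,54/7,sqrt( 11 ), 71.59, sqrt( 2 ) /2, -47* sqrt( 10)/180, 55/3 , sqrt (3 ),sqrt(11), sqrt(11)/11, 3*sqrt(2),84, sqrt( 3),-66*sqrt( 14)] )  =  [ - 66*sqrt( 14), -60.68,-40,- 47*sqrt( 10 )/180,sqrt( 11)/11,sqrt( 2)/2,sqrt( 3 ),  sqrt( 3), sqrt( 11),sqrt( 11), 3*sqrt( 2), 54/7,55/3,26, 71.59,84]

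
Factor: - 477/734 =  - 2^( - 1)*3^2*53^1 * 367^( - 1 )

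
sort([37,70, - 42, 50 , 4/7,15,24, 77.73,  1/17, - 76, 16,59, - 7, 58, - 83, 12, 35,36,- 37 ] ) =[- 83, - 76, - 42, - 37, - 7,1/17,4/7 , 12,15,16  ,  24, 35,36, 37, 50,58,59,70, 77.73 ] 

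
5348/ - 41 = -5348/41 = -  130.44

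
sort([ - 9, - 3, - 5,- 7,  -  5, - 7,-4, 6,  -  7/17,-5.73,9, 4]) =[ - 9, - 7, - 7,  -  5.73, - 5 , - 5, - 4, - 3,  -  7/17, 4,6,9] 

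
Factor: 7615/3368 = 2^( - 3 )*5^1*421^(-1)*1523^1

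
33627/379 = 88 + 275/379 = 88.73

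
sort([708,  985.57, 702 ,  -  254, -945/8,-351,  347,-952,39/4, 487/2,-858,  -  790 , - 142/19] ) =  [- 952,  -  858, - 790, - 351 , - 254,- 945/8, - 142/19 , 39/4, 487/2 , 347,702 , 708,985.57]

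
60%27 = 6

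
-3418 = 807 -4225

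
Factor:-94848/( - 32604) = 32/11 = 2^5*11^(-1 )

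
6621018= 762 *8689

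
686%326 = 34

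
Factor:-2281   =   -2281^1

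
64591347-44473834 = 20117513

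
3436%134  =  86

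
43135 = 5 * 8627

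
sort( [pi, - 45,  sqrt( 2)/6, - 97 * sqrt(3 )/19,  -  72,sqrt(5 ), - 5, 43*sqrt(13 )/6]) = [ - 72, - 45, - 97 * sqrt ( 3)/19 ,-5 , sqrt( 2) /6, sqrt(5), pi,  43 * sqrt(13)/6]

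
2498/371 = 2498/371 = 6.73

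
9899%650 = 149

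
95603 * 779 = 74474737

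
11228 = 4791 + 6437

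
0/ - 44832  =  0/1 = - 0.00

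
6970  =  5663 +1307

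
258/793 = 258/793= 0.33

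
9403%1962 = 1555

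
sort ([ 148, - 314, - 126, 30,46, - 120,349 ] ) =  [ - 314,-126,-120, 30, 46 , 148 , 349 ] 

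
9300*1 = 9300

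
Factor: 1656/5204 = 414/1301 =2^1*3^2*23^1*1301^(-1)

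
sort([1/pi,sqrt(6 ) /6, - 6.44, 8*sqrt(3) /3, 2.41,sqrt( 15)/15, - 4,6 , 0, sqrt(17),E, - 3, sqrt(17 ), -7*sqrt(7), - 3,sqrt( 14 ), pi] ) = [- 7*sqrt(7), - 6.44 , - 4,- 3 ,-3, 0,  sqrt(15)/15,1/pi , sqrt(6)/6,2.41,E, pi,sqrt(14 ),sqrt( 17),sqrt(17)  ,  8*sqrt( 3 )/3,6]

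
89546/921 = 89546/921=97.23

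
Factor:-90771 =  - 3^1*79^1*383^1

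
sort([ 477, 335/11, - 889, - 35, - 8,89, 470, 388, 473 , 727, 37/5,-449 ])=[ - 889, - 449, - 35 , - 8 , 37/5,335/11,89, 388, 470,473 , 477, 727 ]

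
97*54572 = 5293484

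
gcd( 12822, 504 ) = 6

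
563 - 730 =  - 167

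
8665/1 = 8665 = 8665.00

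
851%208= 19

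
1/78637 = 1/78637 = 0.00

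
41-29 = 12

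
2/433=2/433 = 0.00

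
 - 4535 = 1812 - 6347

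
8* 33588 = 268704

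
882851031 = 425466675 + 457384356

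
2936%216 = 128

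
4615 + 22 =4637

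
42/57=14/19 = 0.74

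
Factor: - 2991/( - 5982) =2^( - 1) = 1/2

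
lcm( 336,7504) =22512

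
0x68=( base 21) 4K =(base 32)38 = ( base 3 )10212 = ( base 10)104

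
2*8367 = 16734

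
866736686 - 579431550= 287305136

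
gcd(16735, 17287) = 1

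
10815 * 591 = 6391665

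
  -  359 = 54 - 413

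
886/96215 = 886/96215 =0.01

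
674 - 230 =444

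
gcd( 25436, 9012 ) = 4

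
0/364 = 0  =  0.00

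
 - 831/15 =-56+3/5 =- 55.40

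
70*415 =29050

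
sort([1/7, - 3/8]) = [-3/8, 1/7 ] 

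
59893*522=31264146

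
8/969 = 8/969=0.01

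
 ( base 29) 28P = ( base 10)1939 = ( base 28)2d7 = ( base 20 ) 4GJ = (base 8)3623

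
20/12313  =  20/12313= 0.00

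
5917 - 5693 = 224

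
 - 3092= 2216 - 5308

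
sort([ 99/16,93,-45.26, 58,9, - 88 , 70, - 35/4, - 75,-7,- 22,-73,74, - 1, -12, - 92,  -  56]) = [-92, - 88, - 75,-73, - 56, - 45.26,  -  22, - 12, - 35/4,  -  7,-1,99/16,9, 58,70,74,93 ] 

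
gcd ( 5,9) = 1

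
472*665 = 313880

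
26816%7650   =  3866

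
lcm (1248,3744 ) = 3744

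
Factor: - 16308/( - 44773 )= 2^2*3^3*151^1*44773^( -1 )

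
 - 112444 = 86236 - 198680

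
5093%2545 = 3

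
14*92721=1298094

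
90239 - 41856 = 48383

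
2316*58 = 134328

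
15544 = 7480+8064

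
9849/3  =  3283=   3283.00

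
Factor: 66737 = 11^1*6067^1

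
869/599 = 869/599 = 1.45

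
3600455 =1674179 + 1926276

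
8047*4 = 32188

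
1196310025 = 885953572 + 310356453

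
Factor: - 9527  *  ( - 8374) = 2^1*7^1*53^1*79^1*1361^1 = 79779098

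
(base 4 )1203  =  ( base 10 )99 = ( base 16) 63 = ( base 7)201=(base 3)10200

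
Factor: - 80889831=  - 3^2*11^2*74279^1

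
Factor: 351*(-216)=-75816 = - 2^3*3^6*13^1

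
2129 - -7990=10119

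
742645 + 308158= 1050803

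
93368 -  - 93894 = 187262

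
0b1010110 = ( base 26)38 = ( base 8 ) 126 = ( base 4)1112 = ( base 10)86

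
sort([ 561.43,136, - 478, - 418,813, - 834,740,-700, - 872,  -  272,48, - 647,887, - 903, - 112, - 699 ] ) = [ - 903 , - 872, - 834, - 700,-699,- 647,  -  478, - 418, - 272, - 112, 48,136,561.43, 740,813, 887] 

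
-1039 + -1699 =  - 2738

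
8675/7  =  8675/7 = 1239.29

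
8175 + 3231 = 11406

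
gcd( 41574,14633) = 1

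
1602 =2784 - 1182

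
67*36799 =2465533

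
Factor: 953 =953^1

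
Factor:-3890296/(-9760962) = 2^2*3^( - 1)* 43^2*67^(  -  1)*263^1 * 24281^ ( - 1) = 1945148/4880481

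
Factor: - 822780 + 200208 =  - 622572  =  - 2^2*3^1*29^1*1789^1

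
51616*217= 11200672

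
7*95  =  665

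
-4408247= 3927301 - 8335548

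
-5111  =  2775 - 7886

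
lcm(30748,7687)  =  30748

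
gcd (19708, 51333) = 1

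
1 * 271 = 271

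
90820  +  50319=141139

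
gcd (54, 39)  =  3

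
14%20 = 14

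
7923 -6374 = 1549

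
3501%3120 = 381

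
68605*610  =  41849050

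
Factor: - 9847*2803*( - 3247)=17^1*43^1 * 191^1*229^1*2803^1=89620904827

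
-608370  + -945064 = -1553434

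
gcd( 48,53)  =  1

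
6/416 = 3/208 = 0.01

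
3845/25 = 769/5 =153.80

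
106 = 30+76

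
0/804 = 0 = 0.00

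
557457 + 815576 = 1373033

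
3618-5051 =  - 1433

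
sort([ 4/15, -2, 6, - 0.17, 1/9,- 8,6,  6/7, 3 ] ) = [-8, -2,-0.17, 1/9,4/15, 6/7, 3,6 , 6 ] 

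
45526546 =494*92159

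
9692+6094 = 15786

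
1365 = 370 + 995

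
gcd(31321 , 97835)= 1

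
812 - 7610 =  - 6798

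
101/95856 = 101/95856 = 0.00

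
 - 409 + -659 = - 1068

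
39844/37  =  39844/37 = 1076.86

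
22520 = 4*5630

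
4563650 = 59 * 77350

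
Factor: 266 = 2^1*7^1 *19^1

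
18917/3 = 6305+2/3= 6305.67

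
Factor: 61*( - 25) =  - 1525   =  - 5^2*61^1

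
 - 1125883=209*(  -  5387)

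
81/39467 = 81/39467 = 0.00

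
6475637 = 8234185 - 1758548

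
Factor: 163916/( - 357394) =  - 81958/178697 = - 2^1*43^1* 953^1*178697^(-1 ) 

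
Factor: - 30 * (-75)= 2^1 * 3^2*5^3 = 2250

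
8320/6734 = 1 + 61/259=1.24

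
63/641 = 63/641  =  0.10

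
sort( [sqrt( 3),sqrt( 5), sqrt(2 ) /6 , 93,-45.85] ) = [-45.85, sqrt( 2 ) /6,sqrt(3),sqrt(5),93]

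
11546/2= 5773 =5773.00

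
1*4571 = 4571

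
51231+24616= 75847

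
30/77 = 30/77  =  0.39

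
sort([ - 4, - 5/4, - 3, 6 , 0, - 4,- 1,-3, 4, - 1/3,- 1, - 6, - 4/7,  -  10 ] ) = [ - 10,-6, - 4,-4, - 3,-3, -5/4, - 1, - 1, - 4/7, -1/3, 0,  4, 6]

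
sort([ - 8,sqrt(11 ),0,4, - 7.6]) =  [ - 8, - 7.6,  0,sqrt( 11), 4 ]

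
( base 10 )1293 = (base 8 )2415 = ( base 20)34d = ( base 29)1FH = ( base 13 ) 786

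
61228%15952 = 13372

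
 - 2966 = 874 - 3840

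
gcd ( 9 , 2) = 1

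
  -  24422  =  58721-83143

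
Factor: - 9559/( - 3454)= 2^( - 1)*11^1 * 79^1*157^( - 1) = 869/314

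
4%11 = 4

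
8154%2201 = 1551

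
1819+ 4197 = 6016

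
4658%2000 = 658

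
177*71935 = 12732495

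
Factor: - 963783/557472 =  - 321261/185824 = - 2^( -5)*3^1 * 173^1*619^1  *  5807^( - 1)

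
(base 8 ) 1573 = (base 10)891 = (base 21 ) 209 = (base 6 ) 4043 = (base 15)3E6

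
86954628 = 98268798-11314170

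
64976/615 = 105 + 401/615 = 105.65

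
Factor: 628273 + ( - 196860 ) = 47^1*67^1 * 137^1 = 431413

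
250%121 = 8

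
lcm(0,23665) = 0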